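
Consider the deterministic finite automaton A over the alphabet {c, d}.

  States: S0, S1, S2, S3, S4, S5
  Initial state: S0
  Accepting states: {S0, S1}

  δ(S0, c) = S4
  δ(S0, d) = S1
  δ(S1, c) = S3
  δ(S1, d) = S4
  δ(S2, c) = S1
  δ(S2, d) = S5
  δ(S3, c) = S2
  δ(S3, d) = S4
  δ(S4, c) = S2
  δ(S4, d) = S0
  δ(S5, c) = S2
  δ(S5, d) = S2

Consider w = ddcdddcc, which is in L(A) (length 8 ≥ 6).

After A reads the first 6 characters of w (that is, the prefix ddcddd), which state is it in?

S5

Run of A on the first 6 characters of w = d d c d d d:
  step 0: S0  (start)
  step 1: S1  (read d: S0→S1)
  step 2: S4  (read d: S1→S4)
  step 3: S2  (read c: S4→S2)
  step 4: S5  (read d: S2→S5)
  step 5: S2  (read d: S5→S2)
  step 6: S5  (read d: S2→S5)

After reading 6 characters, A is in state S5.
(This kind of state-tracing is the core of the pumping-lemma construction: with 6 states, pigeonhole forces a repeat within the first 6 steps.)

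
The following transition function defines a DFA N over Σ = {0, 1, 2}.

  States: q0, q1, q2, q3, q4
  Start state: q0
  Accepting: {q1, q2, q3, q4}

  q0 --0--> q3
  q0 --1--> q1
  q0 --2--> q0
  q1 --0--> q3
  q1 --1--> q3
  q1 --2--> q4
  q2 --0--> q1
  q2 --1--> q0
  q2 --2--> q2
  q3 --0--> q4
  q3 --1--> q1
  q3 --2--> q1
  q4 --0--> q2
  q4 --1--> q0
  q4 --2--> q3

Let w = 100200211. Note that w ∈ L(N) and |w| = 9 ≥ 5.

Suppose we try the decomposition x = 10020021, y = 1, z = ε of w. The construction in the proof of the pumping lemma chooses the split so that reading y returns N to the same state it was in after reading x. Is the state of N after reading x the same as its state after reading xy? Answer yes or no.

Run of N on the first 9 characters of w = 1 0 0 2 0 0 2 1 1:
  step 0: q0  (start)
  step 1: q1  (read 1: q0→q1)
  step 2: q3  (read 0: q1→q3)
  step 3: q4  (read 0: q3→q4)
  step 4: q3  (read 2: q4→q3)
  step 5: q4  (read 0: q3→q4)
  step 6: q2  (read 0: q4→q2)
  step 7: q2  (read 2: q2→q2)
  step 8: q0  (read 1: q2→q0)
  step 9: q1  (read 1: q0→q1)

After x (step 8): q0. After xy (step 9): q1.
They differ (q0 ≠ q1), so y is not a cycle from the state after x; this split is not the one the pumping-lemma construction produces, and pumping y need not keep the string in L(N).

no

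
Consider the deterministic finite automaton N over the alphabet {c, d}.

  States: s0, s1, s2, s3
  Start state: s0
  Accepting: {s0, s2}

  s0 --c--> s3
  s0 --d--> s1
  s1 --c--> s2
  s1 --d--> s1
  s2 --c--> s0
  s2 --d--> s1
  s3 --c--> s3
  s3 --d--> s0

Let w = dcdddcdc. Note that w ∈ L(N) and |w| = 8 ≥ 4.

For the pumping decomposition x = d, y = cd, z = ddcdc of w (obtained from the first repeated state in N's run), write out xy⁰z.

xy⁰z = xz = d·ddcdc = dddcdc.
Reading y = cd takes N from s1 back to s1, so after x the machine is still in s1, and z then leads to the accepting state s2. Hence dddcdc ∈ L(N).

dddcdc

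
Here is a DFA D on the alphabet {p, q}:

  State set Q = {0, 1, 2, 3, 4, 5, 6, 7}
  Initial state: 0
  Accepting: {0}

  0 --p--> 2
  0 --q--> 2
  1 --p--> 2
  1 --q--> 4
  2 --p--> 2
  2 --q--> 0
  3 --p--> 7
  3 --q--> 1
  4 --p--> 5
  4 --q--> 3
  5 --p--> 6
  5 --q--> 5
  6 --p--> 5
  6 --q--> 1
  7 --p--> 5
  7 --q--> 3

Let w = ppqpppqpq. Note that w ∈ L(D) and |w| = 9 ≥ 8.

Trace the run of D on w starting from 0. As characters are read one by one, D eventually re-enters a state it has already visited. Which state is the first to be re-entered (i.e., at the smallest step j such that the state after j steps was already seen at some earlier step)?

2

State sequence: 0 -p-> 2 -p-> 2 -q-> 0 -p-> 2 -p-> 2 -p-> 2 -q-> 0 -p-> 2 -q-> 0
First repeat at step 2: 2 was already visited.

The earliest repeat is at step j = 2: D is in 2, which it already visited at step i = 1.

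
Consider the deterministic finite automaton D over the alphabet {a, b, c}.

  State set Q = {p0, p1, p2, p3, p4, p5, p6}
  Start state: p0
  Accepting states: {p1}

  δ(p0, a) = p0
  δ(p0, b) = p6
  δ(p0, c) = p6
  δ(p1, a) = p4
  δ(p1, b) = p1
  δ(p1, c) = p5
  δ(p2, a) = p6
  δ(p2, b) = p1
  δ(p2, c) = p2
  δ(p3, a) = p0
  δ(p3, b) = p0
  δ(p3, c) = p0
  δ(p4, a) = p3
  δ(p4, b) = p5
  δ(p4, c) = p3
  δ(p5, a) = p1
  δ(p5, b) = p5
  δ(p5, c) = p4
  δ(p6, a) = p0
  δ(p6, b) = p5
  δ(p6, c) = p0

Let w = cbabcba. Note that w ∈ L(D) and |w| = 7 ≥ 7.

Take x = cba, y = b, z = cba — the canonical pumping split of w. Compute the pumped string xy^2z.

cbabbcba

xy^2z = cba·b·b·cba = cbabbcba.
Reading y = b takes D from p1 back to p1, so after x·y·y the machine is still in p1, and z then leads to the accepting state p1. Hence cbabbcba ∈ L(D).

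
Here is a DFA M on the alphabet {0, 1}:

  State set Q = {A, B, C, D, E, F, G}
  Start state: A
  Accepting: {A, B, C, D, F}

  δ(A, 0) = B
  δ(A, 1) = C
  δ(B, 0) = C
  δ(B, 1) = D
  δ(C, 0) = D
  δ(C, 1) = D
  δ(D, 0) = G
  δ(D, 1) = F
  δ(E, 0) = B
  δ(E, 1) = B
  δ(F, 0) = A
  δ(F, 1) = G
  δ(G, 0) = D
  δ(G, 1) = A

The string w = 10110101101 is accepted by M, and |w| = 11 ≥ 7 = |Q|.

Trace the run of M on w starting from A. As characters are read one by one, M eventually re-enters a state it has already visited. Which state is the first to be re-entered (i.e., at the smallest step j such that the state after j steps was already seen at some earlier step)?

D

Run of M on w = 1 0 1 1 0 1 0 1 1 0 1:
  step 0: A  (start)
  step 1: C  (read 1: A→C)
  step 2: D  (read 0: C→D)
  step 3: F  (read 1: D→F)
  step 4: G  (read 1: F→G)
  step 5: D  (read 0: G→D)   ← first repeat (D seen earlier)
  step 6: F  (read 1: D→F)
  step 7: A  (read 0: F→A)
  step 8: C  (read 1: A→C)
  step 9: D  (read 1: C→D)
  step 10: G  (read 0: D→G)
  step 11: A  (read 1: G→A)

The earliest repeat is at step j = 5: M is in D, which it already visited at step i = 2.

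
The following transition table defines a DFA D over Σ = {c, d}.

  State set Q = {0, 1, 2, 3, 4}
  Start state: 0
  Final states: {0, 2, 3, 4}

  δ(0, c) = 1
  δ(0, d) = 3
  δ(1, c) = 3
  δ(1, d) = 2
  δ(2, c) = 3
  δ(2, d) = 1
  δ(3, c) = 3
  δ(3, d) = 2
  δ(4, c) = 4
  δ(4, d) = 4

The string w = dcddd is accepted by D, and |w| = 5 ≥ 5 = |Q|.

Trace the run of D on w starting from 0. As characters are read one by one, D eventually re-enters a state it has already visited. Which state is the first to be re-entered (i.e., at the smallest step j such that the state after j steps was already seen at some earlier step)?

Run of D on w = d c d d d:
  step 0: 0  (start)
  step 1: 3  (read d: 0→3)
  step 2: 3  (read c: 3→3)   ← first repeat (3 seen earlier)
  step 3: 2  (read d: 3→2)
  step 4: 1  (read d: 2→1)
  step 5: 2  (read d: 1→2)

The earliest repeat is at step j = 2: D is in 3, which it already visited at step i = 1.
The DFA has 5 states, so the proof of the pumping lemma guarantees a repeated state among the first 5+1 visited; the segment between the two visits is the pumpable y.

3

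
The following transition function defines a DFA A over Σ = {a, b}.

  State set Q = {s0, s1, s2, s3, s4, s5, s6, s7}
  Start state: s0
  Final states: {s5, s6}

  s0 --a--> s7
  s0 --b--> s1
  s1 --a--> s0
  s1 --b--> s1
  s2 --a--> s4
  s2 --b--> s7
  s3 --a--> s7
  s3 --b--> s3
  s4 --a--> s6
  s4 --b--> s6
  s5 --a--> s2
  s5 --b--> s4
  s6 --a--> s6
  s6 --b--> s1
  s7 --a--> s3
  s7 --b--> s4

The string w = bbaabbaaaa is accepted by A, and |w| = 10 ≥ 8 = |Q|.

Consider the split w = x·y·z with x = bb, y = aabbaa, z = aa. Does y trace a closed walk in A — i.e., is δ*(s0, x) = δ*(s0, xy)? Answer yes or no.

no

State sequence: s0 -b-> s1 -b-> s1 -a-> s0 -a-> s7 -b-> s4 -b-> s6 -a-> s6 -a-> s6

After x (step 2): s1. After xy (step 8): s6.
They differ (s1 ≠ s6), so y is not a cycle from the state after x; this split is not the one the pumping-lemma construction produces, and pumping y need not keep the string in L(A).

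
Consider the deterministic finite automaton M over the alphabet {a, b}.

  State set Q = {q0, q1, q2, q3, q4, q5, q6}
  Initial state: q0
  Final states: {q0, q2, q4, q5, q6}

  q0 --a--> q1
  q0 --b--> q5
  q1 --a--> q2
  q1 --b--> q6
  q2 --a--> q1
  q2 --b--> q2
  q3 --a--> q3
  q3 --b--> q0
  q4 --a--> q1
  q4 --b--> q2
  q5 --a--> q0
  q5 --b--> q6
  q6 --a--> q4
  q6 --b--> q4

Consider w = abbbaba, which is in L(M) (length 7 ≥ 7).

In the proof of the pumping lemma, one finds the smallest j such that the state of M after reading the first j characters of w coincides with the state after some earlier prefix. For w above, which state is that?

Run of M on w = a b b b a b a:
  step 0: q0  (start)
  step 1: q1  (read a: q0→q1)
  step 2: q6  (read b: q1→q6)
  step 3: q4  (read b: q6→q4)
  step 4: q2  (read b: q4→q2)
  step 5: q1  (read a: q2→q1)   ← first repeat (q1 seen earlier)
  step 6: q6  (read b: q1→q6)
  step 7: q4  (read a: q6→q4)

The earliest repeat is at step j = 5: M is in q1, which it already visited at step i = 1.

q1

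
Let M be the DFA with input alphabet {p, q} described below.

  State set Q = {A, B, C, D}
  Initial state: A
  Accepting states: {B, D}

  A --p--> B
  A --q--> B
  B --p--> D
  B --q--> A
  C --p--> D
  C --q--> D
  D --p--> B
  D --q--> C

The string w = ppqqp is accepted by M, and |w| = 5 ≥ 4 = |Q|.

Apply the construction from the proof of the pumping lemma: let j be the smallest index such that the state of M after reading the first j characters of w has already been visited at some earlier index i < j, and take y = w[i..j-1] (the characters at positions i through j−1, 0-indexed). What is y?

qq

Run of M on w = p p q q p:
  step 0: A  (start)
  step 1: B  (read p: A→B)
  step 2: D  (read p: B→D)
  step 3: C  (read q: D→C)
  step 4: D  (read q: C→D)   ← first repeat (D seen earlier)
  step 5: B  (read p: D→B)

So i = 2, j = 4, giving x = w[0:2] = pp, y = w[2:4] = qq, z = w[4:5] = p.
Check: |xy| = 4 ≤ 4 and |y| = 2 ≥ 1. Reading y takes M from D back to D, so every xyⁱz is accepted.
The DFA has 4 states, so the proof of the pumping lemma guarantees a repeated state among the first 4+1 visited; the segment between the two visits is the pumpable y.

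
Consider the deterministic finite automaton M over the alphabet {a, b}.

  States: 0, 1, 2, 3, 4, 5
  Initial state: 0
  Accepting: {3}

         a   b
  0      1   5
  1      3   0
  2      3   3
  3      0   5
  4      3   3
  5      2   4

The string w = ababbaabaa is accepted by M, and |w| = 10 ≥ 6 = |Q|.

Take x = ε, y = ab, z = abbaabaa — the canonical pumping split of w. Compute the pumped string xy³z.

xy^3z = ε·ab·ab·ab·abbaabaa = ababababbaabaa.
Reading y = ab takes M from 0 back to 0, so after x·y·y·y the machine is still in 0, and z then leads to the accepting state 3. Hence ababababbaabaa ∈ L(M).

ababababbaabaa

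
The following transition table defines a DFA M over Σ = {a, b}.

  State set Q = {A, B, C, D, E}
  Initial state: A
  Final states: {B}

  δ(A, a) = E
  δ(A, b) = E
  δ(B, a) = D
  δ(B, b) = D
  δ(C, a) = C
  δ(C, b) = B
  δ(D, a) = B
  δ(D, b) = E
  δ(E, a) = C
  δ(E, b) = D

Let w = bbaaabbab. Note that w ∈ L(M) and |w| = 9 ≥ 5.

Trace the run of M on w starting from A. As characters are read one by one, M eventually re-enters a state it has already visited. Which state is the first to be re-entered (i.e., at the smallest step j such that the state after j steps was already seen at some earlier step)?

D

Run of M on w = b b a a a b b a b:
  step 0: A  (start)
  step 1: E  (read b: A→E)
  step 2: D  (read b: E→D)
  step 3: B  (read a: D→B)
  step 4: D  (read a: B→D)   ← first repeat (D seen earlier)
  step 5: B  (read a: D→B)
  step 6: D  (read b: B→D)
  step 7: E  (read b: D→E)
  step 8: C  (read a: E→C)
  step 9: B  (read b: C→B)

The earliest repeat is at step j = 4: M is in D, which it already visited at step i = 2.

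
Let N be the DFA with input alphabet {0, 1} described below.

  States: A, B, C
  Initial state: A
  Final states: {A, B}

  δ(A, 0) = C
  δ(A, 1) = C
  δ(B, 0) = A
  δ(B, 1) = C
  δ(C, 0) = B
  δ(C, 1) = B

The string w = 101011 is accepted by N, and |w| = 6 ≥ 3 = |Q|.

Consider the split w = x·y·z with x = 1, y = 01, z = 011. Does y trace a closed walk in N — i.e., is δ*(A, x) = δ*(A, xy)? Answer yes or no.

Run of N on the first 3 characters of w = 1 0 1:
  step 0: A  (start)
  step 1: C  (read 1: A→C)
  step 2: B  (read 0: C→B)
  step 3: C  (read 1: B→C)

After x (step 1): C. After xy (step 3): C.
They match, so y = 01 drives N around a cycle from C back to itself; pumping y any number of times keeps N in C before reading z, and xyⁱz ∈ L(N) for every i ≥ 0.

yes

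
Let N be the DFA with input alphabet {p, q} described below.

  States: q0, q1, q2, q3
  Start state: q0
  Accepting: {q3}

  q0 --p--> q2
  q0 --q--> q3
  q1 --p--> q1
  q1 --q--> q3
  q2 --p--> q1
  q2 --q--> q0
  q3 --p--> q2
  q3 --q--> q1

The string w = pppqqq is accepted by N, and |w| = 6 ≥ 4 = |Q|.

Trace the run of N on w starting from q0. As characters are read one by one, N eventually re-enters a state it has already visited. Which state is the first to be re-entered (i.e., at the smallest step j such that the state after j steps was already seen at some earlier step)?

q1

Run of N on w = p p p q q q:
  step 0: q0  (start)
  step 1: q2  (read p: q0→q2)
  step 2: q1  (read p: q2→q1)
  step 3: q1  (read p: q1→q1)   ← first repeat (q1 seen earlier)
  step 4: q3  (read q: q1→q3)
  step 5: q1  (read q: q3→q1)
  step 6: q3  (read q: q1→q3)

The earliest repeat is at step j = 3: N is in q1, which it already visited at step i = 2.
With |Q| = 4, pigeonhole forces a state repeat no later than step 4; the substring read between the first and second visits to that state can be pumped.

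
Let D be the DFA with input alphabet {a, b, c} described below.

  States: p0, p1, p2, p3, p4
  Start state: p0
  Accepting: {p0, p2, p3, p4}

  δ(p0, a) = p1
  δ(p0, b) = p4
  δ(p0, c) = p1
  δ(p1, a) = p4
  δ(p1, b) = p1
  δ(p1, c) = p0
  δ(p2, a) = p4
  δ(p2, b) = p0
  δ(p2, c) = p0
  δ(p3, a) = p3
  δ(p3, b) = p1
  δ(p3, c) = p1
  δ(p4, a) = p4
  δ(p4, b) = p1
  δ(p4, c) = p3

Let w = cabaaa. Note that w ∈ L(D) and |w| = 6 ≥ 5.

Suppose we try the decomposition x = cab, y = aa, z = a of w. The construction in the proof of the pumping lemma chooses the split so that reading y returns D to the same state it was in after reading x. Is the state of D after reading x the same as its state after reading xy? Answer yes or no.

Run of D on the first 5 characters of w = c a b a a:
  step 0: p0  (start)
  step 1: p1  (read c: p0→p1)
  step 2: p4  (read a: p1→p4)
  step 3: p1  (read b: p4→p1)
  step 4: p4  (read a: p1→p4)
  step 5: p4  (read a: p4→p4)

After x (step 3): p1. After xy (step 5): p4.
They differ (p1 ≠ p4), so y is not a cycle from the state after x; this split is not the one the pumping-lemma construction produces, and pumping y need not keep the string in L(D).

no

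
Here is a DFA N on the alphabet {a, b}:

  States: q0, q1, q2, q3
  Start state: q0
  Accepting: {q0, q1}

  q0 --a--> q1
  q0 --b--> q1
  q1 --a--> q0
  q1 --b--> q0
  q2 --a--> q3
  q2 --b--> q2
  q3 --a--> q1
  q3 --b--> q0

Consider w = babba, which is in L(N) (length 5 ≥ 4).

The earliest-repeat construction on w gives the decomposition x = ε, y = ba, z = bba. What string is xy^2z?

xy^2z = ε·ba·ba·bba = bababba.
Reading y = ba takes N from q0 back to q0, so after x·y·y the machine is still in q0, and z then leads to the accepting state q1. Hence bababba ∈ L(N).

bababba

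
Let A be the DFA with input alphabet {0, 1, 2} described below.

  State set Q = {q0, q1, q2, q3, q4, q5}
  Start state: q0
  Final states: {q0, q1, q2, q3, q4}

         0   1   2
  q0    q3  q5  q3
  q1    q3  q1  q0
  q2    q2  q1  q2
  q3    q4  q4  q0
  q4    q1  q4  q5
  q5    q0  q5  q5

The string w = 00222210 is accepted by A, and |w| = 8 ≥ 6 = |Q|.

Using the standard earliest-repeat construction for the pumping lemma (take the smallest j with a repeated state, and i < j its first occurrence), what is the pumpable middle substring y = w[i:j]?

2

State sequence: q0 -0-> q3 -0-> q4 -2-> q5 -2-> q5 -2-> q5 -2-> q5 -1-> q5 -0-> q0
First repeat at step 4: q5 was already visited.

So i = 3, j = 4, giving x = w[0:3] = 002, y = w[3:4] = 2, z = w[4:8] = 2210.
Check: |xy| = 4 ≤ 6 and |y| = 1 ≥ 1. Reading y takes A from q5 back to q5, so every xyⁱz is accepted.
Pumping length from the standard proof: p = 6 (the number of states). The repeated state found above gives |xy| = j ≤ 6 and |y| = j − i ≥ 1.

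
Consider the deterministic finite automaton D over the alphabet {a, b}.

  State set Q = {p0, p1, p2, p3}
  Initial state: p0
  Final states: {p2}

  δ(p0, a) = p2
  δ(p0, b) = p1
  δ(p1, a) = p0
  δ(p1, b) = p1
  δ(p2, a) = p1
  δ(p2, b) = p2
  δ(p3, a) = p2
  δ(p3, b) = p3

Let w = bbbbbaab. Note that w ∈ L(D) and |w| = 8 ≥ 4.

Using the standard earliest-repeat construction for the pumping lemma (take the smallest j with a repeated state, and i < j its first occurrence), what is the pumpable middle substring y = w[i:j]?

State sequence: p0 -b-> p1 -b-> p1 -b-> p1 -b-> p1 -b-> p1 -a-> p0 -a-> p2 -b-> p2
First repeat at step 2: p1 was already visited.

So i = 1, j = 2, giving x = w[0:1] = b, y = w[1:2] = b, z = w[2:8] = bbbaab.
Check: |xy| = 2 ≤ 4 and |y| = 1 ≥ 1. Reading y takes D from p1 back to p1, so every xyⁱz is accepted.

b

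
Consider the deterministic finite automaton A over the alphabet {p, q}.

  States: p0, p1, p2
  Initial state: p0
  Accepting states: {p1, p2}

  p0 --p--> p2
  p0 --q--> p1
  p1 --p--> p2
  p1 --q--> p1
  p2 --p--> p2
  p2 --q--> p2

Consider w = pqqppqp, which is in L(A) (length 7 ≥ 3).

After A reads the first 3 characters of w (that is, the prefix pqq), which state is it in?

Run of A on the first 3 characters of w = p q q:
  step 0: p0  (start)
  step 1: p2  (read p: p0→p2)
  step 2: p2  (read q: p2→p2)
  step 3: p2  (read q: p2→p2)

After reading 3 characters, A is in state p2.
(This kind of state-tracing is the core of the pumping-lemma construction: with 3 states, pigeonhole forces a repeat within the first 3 steps.)

p2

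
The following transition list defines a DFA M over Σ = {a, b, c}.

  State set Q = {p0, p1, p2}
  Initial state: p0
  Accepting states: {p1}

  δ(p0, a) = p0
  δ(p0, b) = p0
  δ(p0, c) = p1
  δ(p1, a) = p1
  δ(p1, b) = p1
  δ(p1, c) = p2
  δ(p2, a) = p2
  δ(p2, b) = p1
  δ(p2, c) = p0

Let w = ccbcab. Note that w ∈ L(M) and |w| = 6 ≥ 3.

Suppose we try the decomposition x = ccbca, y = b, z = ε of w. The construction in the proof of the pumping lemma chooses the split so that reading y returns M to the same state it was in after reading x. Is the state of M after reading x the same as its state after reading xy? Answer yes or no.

State sequence: p0 -c-> p1 -c-> p2 -b-> p1 -c-> p2 -a-> p2 -b-> p1

After x (step 5): p2. After xy (step 6): p1.
They differ (p2 ≠ p1), so y is not a cycle from the state after x; this split is not the one the pumping-lemma construction produces, and pumping y need not keep the string in L(M).

no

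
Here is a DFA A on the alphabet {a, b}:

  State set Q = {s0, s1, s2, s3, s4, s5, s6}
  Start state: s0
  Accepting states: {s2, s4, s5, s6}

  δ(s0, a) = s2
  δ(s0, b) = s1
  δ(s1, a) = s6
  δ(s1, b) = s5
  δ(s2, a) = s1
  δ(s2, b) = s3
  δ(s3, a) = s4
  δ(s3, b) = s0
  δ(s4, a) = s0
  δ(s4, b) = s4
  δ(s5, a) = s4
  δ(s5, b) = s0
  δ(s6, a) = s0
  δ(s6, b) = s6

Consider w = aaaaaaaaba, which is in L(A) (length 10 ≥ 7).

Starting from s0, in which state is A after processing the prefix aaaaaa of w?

s1

Run of A on the first 6 characters of w = a a a a a a:
  step 0: s0  (start)
  step 1: s2  (read a: s0→s2)
  step 2: s1  (read a: s2→s1)
  step 3: s6  (read a: s1→s6)
  step 4: s0  (read a: s6→s0)
  step 5: s2  (read a: s0→s2)
  step 6: s1  (read a: s2→s1)

After reading 6 characters, A is in state s1.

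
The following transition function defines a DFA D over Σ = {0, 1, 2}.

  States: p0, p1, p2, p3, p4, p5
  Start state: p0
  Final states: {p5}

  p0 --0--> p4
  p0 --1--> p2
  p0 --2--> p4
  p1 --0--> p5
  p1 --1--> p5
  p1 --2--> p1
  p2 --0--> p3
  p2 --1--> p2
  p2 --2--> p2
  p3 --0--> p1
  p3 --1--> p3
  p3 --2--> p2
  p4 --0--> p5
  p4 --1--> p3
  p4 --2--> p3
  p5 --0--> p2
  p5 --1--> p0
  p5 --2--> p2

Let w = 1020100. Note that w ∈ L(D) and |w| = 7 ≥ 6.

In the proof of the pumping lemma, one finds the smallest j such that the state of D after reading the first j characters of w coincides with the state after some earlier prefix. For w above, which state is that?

Run of D on w = 1 0 2 0 1 0 0:
  step 0: p0  (start)
  step 1: p2  (read 1: p0→p2)
  step 2: p3  (read 0: p2→p3)
  step 3: p2  (read 2: p3→p2)   ← first repeat (p2 seen earlier)
  step 4: p3  (read 0: p2→p3)
  step 5: p3  (read 1: p3→p3)
  step 6: p1  (read 0: p3→p1)
  step 7: p5  (read 0: p1→p5)

The earliest repeat is at step j = 3: D is in p2, which it already visited at step i = 1.
Since D has 6 states, any run of length ≥ 6 visits 6+1 states, so by pigeonhole some state repeats within the first 6 steps — that repeat gives the pumpable loop.

p2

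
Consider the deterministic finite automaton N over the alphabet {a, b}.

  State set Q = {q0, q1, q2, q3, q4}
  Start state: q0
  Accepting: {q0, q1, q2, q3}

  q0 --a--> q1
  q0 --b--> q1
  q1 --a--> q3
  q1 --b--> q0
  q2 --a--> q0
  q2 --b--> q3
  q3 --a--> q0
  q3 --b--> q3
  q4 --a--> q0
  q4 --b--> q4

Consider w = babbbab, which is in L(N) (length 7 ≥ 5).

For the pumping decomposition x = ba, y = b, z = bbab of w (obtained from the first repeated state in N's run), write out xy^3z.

xy^3z = ba·b·b·b·bbab = babbbbbab.
Reading y = b takes N from q3 back to q3, so after x·y·y·y the machine is still in q3, and z then leads to the accepting state q1. Hence babbbbbab ∈ L(N).

babbbbbab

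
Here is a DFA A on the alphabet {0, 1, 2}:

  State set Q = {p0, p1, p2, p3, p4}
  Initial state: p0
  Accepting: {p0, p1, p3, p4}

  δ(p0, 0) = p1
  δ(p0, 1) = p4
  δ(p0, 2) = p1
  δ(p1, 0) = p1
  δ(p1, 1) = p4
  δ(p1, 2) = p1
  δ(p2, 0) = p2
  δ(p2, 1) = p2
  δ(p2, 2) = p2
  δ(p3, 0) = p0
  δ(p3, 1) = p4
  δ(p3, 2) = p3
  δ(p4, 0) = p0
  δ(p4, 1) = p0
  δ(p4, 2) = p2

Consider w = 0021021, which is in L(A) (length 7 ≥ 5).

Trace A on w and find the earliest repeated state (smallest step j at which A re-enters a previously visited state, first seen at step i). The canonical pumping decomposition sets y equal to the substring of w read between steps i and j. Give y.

State sequence: p0 -0-> p1 -0-> p1 -2-> p1 -1-> p4 -0-> p0 -2-> p1 -1-> p4
First repeat at step 2: p1 was already visited.

So i = 1, j = 2, giving x = w[0:1] = 0, y = w[1:2] = 0, z = w[2:7] = 21021.
Check: |xy| = 2 ≤ 5 and |y| = 1 ≥ 1. Reading y takes A from p1 back to p1, so every xyⁱz is accepted.

0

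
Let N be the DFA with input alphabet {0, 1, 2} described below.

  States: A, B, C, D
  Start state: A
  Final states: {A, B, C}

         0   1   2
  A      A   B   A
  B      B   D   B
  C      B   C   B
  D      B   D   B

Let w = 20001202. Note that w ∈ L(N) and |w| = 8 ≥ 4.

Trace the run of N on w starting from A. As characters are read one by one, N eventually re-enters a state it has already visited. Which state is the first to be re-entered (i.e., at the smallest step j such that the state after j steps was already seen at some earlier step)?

Run of N on w = 2 0 0 0 1 2 0 2:
  step 0: A  (start)
  step 1: A  (read 2: A→A)   ← first repeat (A seen earlier)
  step 2: A  (read 0: A→A)
  step 3: A  (read 0: A→A)
  step 4: A  (read 0: A→A)
  step 5: B  (read 1: A→B)
  step 6: B  (read 2: B→B)
  step 7: B  (read 0: B→B)
  step 8: B  (read 2: B→B)

The earliest repeat is at step j = 1: N is in A, which it already visited at step i = 0.

A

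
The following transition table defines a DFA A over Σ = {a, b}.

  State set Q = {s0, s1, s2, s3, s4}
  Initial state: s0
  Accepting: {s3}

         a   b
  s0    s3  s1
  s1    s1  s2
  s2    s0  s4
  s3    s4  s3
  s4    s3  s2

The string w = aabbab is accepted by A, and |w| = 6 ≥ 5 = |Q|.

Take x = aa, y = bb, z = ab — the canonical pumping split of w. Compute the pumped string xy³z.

aabbbbbbab

xy^3z = aa·bb·bb·bb·ab = aabbbbbbab.
Reading y = bb takes A from s4 back to s4, so after x·y·y·y the machine is still in s4, and z then leads to the accepting state s3. Hence aabbbbbbab ∈ L(A).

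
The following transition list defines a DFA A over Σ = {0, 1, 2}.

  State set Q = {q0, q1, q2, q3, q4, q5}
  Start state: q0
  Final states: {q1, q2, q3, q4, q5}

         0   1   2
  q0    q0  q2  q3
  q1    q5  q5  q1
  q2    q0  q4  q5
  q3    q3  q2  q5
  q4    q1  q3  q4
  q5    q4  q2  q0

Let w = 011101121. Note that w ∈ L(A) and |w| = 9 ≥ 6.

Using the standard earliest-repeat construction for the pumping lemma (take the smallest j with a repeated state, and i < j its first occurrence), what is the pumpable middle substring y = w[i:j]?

0

State sequence: q0 -0-> q0 -1-> q2 -1-> q4 -1-> q3 -0-> q3 -1-> q2 -1-> q4 -2-> q4 -1-> q3
First repeat at step 1: q0 was already visited.

So i = 0, j = 1, giving x = w[0:0] = ε, y = w[0:1] = 0, z = w[1:9] = 11101121.
Check: |xy| = 1 ≤ 6 and |y| = 1 ≥ 1. Reading y takes A from q0 back to q0, so every xyⁱz is accepted.
Pumping length from the standard proof: p = 6 (the number of states). The repeated state found above gives |xy| = j ≤ 6 and |y| = j − i ≥ 1.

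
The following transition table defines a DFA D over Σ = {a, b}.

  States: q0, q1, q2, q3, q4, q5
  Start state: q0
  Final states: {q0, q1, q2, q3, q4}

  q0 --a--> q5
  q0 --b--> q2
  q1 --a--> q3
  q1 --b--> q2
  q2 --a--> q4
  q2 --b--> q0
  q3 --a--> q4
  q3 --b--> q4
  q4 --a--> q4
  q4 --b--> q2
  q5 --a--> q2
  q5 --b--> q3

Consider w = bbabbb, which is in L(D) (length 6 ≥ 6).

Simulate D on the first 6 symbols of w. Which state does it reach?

q2

Run of D on the first 6 characters of w = b b a b b b:
  step 0: q0  (start)
  step 1: q2  (read b: q0→q2)
  step 2: q0  (read b: q2→q0)
  step 3: q5  (read a: q0→q5)
  step 4: q3  (read b: q5→q3)
  step 5: q4  (read b: q3→q4)
  step 6: q2  (read b: q4→q2)

After reading 6 characters, D is in state q2.
(This kind of state-tracing is the core of the pumping-lemma construction: with 6 states, pigeonhole forces a repeat within the first 6 steps.)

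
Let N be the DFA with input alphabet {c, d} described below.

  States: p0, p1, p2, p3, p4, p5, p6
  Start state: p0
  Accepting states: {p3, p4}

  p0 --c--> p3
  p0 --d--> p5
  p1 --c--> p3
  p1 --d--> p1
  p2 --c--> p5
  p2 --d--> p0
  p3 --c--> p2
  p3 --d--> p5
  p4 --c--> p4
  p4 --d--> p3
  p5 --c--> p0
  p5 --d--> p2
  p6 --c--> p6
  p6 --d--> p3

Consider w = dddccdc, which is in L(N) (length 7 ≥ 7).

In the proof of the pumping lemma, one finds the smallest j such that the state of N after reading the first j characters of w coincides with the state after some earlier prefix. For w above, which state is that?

State sequence: p0 -d-> p5 -d-> p2 -d-> p0 -c-> p3 -c-> p2 -d-> p0 -c-> p3
First repeat at step 3: p0 was already visited.

The earliest repeat is at step j = 3: N is in p0, which it already visited at step i = 0.
The DFA has 7 states, so the proof of the pumping lemma guarantees a repeated state among the first 7+1 visited; the segment between the two visits is the pumpable y.

p0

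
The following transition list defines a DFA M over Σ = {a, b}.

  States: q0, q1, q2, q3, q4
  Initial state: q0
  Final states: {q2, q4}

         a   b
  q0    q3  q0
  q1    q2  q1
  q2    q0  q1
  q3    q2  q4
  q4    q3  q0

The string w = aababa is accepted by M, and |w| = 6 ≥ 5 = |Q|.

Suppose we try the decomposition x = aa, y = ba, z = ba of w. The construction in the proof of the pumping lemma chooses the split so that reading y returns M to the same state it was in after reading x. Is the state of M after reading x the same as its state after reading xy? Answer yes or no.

yes

State sequence: q0 -a-> q3 -a-> q2 -b-> q1 -a-> q2

After x (step 2): q2. After xy (step 4): q2.
They match, so y = ba drives M around a cycle from q2 back to itself; pumping y any number of times keeps M in q2 before reading z, and xyⁱz ∈ L(M) for every i ≥ 0.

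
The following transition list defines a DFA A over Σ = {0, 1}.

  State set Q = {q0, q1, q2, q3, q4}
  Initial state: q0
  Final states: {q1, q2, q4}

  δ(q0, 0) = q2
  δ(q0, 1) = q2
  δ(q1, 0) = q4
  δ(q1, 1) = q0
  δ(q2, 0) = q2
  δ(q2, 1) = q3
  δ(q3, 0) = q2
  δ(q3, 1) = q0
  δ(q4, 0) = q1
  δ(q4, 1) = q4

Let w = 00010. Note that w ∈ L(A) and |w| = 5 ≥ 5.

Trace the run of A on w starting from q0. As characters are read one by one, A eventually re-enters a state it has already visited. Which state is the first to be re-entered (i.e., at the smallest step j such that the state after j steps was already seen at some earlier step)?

q2

Run of A on w = 0 0 0 1 0:
  step 0: q0  (start)
  step 1: q2  (read 0: q0→q2)
  step 2: q2  (read 0: q2→q2)   ← first repeat (q2 seen earlier)
  step 3: q2  (read 0: q2→q2)
  step 4: q3  (read 1: q2→q3)
  step 5: q2  (read 0: q3→q2)

The earliest repeat is at step j = 2: A is in q2, which it already visited at step i = 1.
Since A has 5 states, any run of length ≥ 5 visits 5+1 states, so by pigeonhole some state repeats within the first 5 steps — that repeat gives the pumpable loop.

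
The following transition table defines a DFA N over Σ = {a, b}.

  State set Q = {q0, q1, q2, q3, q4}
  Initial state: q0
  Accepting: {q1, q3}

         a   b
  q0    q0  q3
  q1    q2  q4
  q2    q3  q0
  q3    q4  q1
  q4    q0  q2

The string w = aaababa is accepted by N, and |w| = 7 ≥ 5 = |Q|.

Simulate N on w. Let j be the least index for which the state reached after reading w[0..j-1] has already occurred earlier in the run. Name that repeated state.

State sequence: q0 -a-> q0 -a-> q0 -a-> q0 -b-> q3 -a-> q4 -b-> q2 -a-> q3
First repeat at step 1: q0 was already visited.

The earliest repeat is at step j = 1: N is in q0, which it already visited at step i = 0.
The DFA has 5 states, so the proof of the pumping lemma guarantees a repeated state among the first 5+1 visited; the segment between the two visits is the pumpable y.

q0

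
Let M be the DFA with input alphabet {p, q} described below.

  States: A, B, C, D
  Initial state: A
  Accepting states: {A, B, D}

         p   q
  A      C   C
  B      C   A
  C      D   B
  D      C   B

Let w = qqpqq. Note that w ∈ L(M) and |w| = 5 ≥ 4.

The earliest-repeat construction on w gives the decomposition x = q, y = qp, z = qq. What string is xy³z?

qqpqpqpqq

xy^3z = q·qp·qp·qp·qq = qqpqpqpqq.
Reading y = qp takes M from C back to C, so after x·y·y·y the machine is still in C, and z then leads to the accepting state A. Hence qqpqpqpqq ∈ L(M).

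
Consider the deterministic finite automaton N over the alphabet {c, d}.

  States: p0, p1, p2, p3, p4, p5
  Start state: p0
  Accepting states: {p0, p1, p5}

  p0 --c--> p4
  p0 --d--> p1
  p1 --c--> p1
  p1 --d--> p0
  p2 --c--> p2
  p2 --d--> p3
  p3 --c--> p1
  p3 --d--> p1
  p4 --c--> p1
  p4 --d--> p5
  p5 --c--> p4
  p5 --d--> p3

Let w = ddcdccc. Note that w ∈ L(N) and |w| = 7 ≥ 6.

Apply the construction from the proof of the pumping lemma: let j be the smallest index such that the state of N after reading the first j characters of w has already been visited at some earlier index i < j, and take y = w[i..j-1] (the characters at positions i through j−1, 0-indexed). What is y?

State sequence: p0 -d-> p1 -d-> p0 -c-> p4 -d-> p5 -c-> p4 -c-> p1 -c-> p1
First repeat at step 2: p0 was already visited.

So i = 0, j = 2, giving x = w[0:0] = ε, y = w[0:2] = dd, z = w[2:7] = cdccc.
Check: |xy| = 2 ≤ 6 and |y| = 2 ≥ 1. Reading y takes N from p0 back to p0, so every xyⁱz is accepted.
Since N has 6 states, any run of length ≥ 6 visits 6+1 states, so by pigeonhole some state repeats within the first 6 steps — that repeat gives the pumpable loop.

dd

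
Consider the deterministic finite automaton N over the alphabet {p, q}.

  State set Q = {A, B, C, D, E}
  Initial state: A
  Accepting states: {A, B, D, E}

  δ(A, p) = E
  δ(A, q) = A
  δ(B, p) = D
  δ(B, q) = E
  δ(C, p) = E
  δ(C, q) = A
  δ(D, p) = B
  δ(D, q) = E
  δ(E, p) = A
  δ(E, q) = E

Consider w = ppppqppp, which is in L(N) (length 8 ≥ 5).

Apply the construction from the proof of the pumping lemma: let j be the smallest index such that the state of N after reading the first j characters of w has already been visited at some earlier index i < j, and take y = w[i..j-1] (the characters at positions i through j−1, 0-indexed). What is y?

Run of N on w = p p p p q p p p:
  step 0: A  (start)
  step 1: E  (read p: A→E)
  step 2: A  (read p: E→A)   ← first repeat (A seen earlier)
  step 3: E  (read p: A→E)
  step 4: A  (read p: E→A)
  step 5: A  (read q: A→A)
  step 6: E  (read p: A→E)
  step 7: A  (read p: E→A)
  step 8: E  (read p: A→E)

So i = 0, j = 2, giving x = w[0:0] = ε, y = w[0:2] = pp, z = w[2:8] = ppqppp.
Check: |xy| = 2 ≤ 5 and |y| = 2 ≥ 1. Reading y takes N from A back to A, so every xyⁱz is accepted.
Pumping length from the standard proof: p = 5 (the number of states). The repeated state found above gives |xy| = j ≤ 5 and |y| = j − i ≥ 1.

pp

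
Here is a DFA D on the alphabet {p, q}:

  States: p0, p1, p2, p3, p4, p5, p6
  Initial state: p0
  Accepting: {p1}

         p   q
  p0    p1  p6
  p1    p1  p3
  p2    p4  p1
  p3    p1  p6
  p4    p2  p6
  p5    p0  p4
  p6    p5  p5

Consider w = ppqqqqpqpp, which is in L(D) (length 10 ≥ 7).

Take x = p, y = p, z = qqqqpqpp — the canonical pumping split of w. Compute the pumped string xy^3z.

ppppqqqqpqpp

xy^3z = p·p·p·p·qqqqpqpp = ppppqqqqpqpp.
Reading y = p takes D from p1 back to p1, so after x·y·y·y the machine is still in p1, and z then leads to the accepting state p1. Hence ppppqqqqpqpp ∈ L(D).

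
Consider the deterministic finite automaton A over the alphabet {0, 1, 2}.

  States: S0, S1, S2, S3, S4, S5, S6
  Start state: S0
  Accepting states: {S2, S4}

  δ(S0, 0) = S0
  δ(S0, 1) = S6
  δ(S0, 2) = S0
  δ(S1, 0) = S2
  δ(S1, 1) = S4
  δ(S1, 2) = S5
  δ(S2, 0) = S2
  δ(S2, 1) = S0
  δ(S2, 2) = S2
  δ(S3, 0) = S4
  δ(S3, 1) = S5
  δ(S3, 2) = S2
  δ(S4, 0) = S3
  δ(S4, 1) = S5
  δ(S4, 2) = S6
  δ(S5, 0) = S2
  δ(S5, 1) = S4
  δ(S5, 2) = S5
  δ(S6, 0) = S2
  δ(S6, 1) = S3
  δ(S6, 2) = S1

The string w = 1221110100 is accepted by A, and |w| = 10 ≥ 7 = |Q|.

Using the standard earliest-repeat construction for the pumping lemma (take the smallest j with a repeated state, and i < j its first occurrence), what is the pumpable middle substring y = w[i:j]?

11

State sequence: S0 -1-> S6 -2-> S1 -2-> S5 -1-> S4 -1-> S5 -1-> S4 -0-> S3 -1-> S5 -0-> S2 -0-> S2
First repeat at step 5: S5 was already visited.

So i = 3, j = 5, giving x = w[0:3] = 122, y = w[3:5] = 11, z = w[5:10] = 10100.
Check: |xy| = 5 ≤ 7 and |y| = 2 ≥ 1. Reading y takes A from S5 back to S5, so every xyⁱz is accepted.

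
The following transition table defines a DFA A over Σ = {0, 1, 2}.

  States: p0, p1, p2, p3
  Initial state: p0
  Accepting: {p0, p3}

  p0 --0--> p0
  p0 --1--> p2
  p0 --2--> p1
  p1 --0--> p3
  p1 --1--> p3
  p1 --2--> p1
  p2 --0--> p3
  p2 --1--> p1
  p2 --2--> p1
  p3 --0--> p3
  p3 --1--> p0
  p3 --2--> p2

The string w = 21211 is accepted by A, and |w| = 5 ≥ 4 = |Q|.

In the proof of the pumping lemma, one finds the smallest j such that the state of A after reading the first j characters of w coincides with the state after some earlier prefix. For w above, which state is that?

State sequence: p0 -2-> p1 -1-> p3 -2-> p2 -1-> p1 -1-> p3
First repeat at step 4: p1 was already visited.

The earliest repeat is at step j = 4: A is in p1, which it already visited at step i = 1.

p1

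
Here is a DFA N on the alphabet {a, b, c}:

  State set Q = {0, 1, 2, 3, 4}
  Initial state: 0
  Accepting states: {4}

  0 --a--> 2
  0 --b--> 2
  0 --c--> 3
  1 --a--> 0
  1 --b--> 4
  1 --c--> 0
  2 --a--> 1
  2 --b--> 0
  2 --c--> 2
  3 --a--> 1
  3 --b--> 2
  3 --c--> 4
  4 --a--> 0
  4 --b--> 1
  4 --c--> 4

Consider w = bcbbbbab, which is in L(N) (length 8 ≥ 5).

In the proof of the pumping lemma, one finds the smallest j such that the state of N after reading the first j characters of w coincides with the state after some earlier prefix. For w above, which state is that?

2

State sequence: 0 -b-> 2 -c-> 2 -b-> 0 -b-> 2 -b-> 0 -b-> 2 -a-> 1 -b-> 4
First repeat at step 2: 2 was already visited.

The earliest repeat is at step j = 2: N is in 2, which it already visited at step i = 1.
Pumping length from the standard proof: p = 5 (the number of states). The repeated state found above gives |xy| = j ≤ 5 and |y| = j − i ≥ 1.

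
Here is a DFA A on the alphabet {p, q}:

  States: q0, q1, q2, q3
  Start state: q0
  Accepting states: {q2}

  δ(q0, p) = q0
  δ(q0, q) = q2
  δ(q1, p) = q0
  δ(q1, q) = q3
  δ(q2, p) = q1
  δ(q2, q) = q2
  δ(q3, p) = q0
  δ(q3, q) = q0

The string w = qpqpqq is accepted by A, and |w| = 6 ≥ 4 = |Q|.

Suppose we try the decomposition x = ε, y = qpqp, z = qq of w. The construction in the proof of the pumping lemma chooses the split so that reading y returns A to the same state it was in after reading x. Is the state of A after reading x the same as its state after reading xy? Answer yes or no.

yes

State sequence: q0 -q-> q2 -p-> q1 -q-> q3 -p-> q0

After x (step 0): q0. After xy (step 4): q0.
They match, so y = qpqp drives A around a cycle from q0 back to itself; pumping y any number of times keeps A in q0 before reading z, and xyⁱz ∈ L(A) for every i ≥ 0.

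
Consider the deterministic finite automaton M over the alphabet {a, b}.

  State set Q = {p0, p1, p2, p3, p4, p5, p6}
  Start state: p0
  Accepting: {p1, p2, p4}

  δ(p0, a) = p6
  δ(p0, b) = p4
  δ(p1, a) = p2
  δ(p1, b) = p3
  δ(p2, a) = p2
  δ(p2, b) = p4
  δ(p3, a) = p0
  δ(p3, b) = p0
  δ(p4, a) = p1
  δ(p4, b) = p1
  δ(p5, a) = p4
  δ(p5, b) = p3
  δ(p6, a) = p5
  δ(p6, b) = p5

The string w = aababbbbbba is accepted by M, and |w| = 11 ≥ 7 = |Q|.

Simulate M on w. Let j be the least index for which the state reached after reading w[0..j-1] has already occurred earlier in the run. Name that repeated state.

State sequence: p0 -a-> p6 -a-> p5 -b-> p3 -a-> p0 -b-> p4 -b-> p1 -b-> p3 -b-> p0 -b-> p4 -b-> p1 -a-> p2
First repeat at step 4: p0 was already visited.

The earliest repeat is at step j = 4: M is in p0, which it already visited at step i = 0.

p0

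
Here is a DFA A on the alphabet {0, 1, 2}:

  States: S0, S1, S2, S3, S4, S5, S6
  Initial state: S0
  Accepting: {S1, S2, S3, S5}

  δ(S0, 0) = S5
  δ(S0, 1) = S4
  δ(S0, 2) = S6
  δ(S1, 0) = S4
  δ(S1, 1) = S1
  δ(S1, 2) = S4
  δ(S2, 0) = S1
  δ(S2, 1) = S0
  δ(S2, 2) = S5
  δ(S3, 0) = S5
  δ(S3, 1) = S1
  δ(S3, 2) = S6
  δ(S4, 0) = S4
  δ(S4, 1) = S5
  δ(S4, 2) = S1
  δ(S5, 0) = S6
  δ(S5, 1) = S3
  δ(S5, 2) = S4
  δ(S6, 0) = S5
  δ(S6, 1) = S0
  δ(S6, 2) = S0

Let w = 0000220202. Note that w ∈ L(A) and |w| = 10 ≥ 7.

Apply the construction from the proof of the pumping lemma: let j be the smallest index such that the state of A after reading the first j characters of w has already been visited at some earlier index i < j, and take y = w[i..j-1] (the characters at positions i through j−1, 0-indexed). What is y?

State sequence: S0 -0-> S5 -0-> S6 -0-> S5 -0-> S6 -2-> S0 -2-> S6 -0-> S5 -2-> S4 -0-> S4 -2-> S1
First repeat at step 3: S5 was already visited.

So i = 1, j = 3, giving x = w[0:1] = 0, y = w[1:3] = 00, z = w[3:10] = 0220202.
Check: |xy| = 3 ≤ 7 and |y| = 2 ≥ 1. Reading y takes A from S5 back to S5, so every xyⁱz is accepted.

00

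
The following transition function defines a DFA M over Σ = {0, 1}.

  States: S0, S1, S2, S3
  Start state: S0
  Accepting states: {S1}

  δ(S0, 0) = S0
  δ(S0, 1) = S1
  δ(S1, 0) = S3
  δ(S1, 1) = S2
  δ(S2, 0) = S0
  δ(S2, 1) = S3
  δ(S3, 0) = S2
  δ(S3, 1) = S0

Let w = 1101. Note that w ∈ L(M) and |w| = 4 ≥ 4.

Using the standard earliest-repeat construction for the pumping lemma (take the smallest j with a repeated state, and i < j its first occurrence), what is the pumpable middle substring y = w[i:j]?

110

State sequence: S0 -1-> S1 -1-> S2 -0-> S0 -1-> S1
First repeat at step 3: S0 was already visited.

So i = 0, j = 3, giving x = w[0:0] = ε, y = w[0:3] = 110, z = w[3:4] = 1.
Check: |xy| = 3 ≤ 4 and |y| = 3 ≥ 1. Reading y takes M from S0 back to S0, so every xyⁱz is accepted.
With |Q| = 4, pigeonhole forces a state repeat no later than step 4; the substring read between the first and second visits to that state can be pumped.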